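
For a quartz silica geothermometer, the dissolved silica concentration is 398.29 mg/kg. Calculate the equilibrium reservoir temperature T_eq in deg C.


T_eq = 1309 / (5.19 - log10(SiO2)) - 273.15
T_eq = 1309 / (5.19 - log10(398.29)) - 273.15
T_eq = 232.29 deg C


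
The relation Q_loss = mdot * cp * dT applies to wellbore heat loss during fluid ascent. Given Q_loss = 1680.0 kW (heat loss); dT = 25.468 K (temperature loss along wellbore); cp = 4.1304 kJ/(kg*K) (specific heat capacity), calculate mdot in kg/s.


mdot = Q_loss / (cp * dT)
mdot = 1680.0 / (4.1304 * 25.468)
mdot = 15.971 kg/s


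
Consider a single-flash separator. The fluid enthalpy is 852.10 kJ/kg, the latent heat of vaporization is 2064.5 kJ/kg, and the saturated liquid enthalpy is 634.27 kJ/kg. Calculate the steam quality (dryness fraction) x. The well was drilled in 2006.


x = (h - hf) / hfg
x = (852.10 - 634.27) / 2064.5
x = 0.10551


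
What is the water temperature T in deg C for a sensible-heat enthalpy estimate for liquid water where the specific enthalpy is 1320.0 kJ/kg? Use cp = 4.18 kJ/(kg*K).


T = h / cp
T = 1320.0 / 4.18
T = 315.79 deg C


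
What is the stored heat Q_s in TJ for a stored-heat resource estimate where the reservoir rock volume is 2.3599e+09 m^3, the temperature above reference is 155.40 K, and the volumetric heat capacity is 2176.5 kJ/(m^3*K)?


Q_s = Vr * rhoc * dT / 1e12
Q_s = 2.3599e+09 * 2176.5 * 155.40 / 1e12
Q_s = 798.1845 PJ
Convert: 798.1845 PJ * 1000.0 = 7.9818e+05 TJ
Q_s = 7.9818e+05 TJ


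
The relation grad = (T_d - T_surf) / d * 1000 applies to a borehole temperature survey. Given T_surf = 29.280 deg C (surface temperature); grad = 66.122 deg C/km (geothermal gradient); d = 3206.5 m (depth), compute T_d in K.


T_d = T_surf + grad * d / 1000
T_d = 29.280 + 66.122 * 3206.5 / 1000
T_d = 241.3002 deg C
Convert to K: 241.3002 + 273.15 = 514.45 K
T_d = 514.45 K


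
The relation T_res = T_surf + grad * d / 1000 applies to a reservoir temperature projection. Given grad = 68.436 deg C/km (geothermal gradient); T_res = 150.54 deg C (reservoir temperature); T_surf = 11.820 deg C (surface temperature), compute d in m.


d = (T_res - T_surf) / grad * 1000
d = (150.54 - 11.820) / 68.436 * 1000
d = 2027.0 m


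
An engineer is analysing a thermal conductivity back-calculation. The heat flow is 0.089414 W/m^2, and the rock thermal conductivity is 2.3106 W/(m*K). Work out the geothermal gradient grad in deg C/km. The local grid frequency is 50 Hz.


grad = q / k * 1000
grad = 0.089414 / 2.3106 * 1000
grad = 38.697 deg C/km


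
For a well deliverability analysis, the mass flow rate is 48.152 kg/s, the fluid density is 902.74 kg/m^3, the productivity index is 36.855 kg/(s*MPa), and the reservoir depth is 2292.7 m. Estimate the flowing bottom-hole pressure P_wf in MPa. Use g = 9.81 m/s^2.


Step 1: P_i = rho*g*h/1e6 = 902.74*9.81*2292.7/1e6 = 20.30387 MPa
Step 2: P_wf = P_i - mdot/PI = 20.30387 - 48.152/36.855 = 18.997 MPa
P_wf = 18.997 MPa


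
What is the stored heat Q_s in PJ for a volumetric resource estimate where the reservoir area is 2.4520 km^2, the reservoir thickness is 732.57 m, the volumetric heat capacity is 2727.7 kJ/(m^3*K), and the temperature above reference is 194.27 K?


Step 1: Vr = A*1e6*hr = 2.452*1e6*732.57 = 1.796262e+09 m^3
Step 2: Q_s = Vr*rhoc*dT/1e12 = 1.796262e+09*2727.7*194.27/1e12 = 951.86 PJ
Q_s = 951.86 PJ


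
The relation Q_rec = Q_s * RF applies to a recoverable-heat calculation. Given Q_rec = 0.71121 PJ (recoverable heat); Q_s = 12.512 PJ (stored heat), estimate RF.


RF = Q_rec / Q_s
RF = 0.71121 / 12.512
RF = 0.056842


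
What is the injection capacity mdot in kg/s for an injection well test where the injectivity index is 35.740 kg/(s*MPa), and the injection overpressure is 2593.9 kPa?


mdot = II * dP / 1000
mdot = 35.740 * 2593.9 / 1000
mdot = 92.706 kg/s


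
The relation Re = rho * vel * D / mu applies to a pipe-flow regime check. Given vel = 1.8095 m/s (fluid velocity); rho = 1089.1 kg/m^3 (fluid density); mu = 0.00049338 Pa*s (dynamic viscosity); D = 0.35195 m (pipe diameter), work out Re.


Re = rho * vel * D / mu
Re = 1089.1 * 1.8095 * 0.35195 / 0.00049338
Re = 1.4058e+06


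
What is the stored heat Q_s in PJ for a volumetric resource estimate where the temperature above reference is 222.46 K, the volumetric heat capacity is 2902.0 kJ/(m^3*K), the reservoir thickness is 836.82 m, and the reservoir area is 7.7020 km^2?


Step 1: Vr = A*1e6*hr = 7.702*1e6*836.82 = 6.445188e+09 m^3
Step 2: Q_s = Vr*rhoc*dT/1e12 = 6.445188e+09*2902.0*222.46/1e12 = 4160.9 PJ
Q_s = 4160.9 PJ


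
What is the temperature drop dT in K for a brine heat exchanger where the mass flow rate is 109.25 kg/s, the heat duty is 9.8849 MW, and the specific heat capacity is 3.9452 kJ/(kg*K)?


dT = Q * 1000 / (mdot * cp)
dT = 9.8849 * 1000 / (109.25 * 3.9452)
dT = 22.934 K


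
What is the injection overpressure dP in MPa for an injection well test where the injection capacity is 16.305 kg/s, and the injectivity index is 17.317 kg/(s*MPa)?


dP = mdot * 1000 / II
dP = 16.305 * 1000 / 17.317
dP = 941.5603 kPa
Convert: 941.5603 kPa * 0.001 = 0.94156 MPa
dP = 0.94156 MPa


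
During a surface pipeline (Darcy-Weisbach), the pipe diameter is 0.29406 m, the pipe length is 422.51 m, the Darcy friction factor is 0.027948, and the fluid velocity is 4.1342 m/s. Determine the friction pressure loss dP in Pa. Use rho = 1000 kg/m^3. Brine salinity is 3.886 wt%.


dP = f * (L/D) * (rho*vel^2/2) / 1000
dP = 0.027948 * (422.51/0.29406) * (1000*4.1342^2/2) / 1000
dP = 343.1664 kPa
Convert: 343.1664 kPa * 1000.0 = 3.4317e+05 Pa
dP = 3.4317e+05 Pa


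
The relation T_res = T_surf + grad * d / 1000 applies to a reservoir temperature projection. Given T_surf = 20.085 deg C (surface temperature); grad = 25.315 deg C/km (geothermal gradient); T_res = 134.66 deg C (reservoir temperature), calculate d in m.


d = (T_res - T_surf) / grad * 1000
d = (134.66 - 20.085) / 25.315 * 1000
d = 4526.0 m


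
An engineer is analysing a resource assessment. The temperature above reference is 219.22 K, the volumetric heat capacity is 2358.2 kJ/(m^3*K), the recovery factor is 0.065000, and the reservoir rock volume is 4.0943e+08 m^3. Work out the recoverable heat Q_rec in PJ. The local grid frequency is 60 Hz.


Step 1: Q_s = Vr*rhoc*dT/1e12 = 4.0943e+08*2358.2*219.22/1e12 = 211.6608 PJ
Step 2: Q_rec = Q_s * RF = 211.6608 * 0.065 = 13.758 PJ
Q_rec = 13.758 PJ


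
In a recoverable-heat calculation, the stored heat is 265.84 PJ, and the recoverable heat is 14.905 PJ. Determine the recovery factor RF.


RF = Q_rec / Q_s
RF = 14.905 / 265.84
RF = 0.056068


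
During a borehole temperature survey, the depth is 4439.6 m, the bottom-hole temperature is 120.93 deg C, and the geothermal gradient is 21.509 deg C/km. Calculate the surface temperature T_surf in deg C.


T_surf = T_d - grad * d / 1000
T_surf = 120.93 - 21.509 * 4439.6 / 1000
T_surf = 25.439 deg C


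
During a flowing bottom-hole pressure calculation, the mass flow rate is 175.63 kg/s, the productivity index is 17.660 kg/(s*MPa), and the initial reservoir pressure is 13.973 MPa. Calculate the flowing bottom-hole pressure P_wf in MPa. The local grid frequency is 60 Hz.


P_wf = P_i - mdot / PI
P_wf = 13.973 - 175.63 / 17.660
P_wf = 4.0279 MPa


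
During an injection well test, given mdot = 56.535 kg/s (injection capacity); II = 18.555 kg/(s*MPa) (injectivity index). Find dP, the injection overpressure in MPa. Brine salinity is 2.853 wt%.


dP = mdot * 1000 / II
dP = 56.535 * 1000 / 18.555
dP = 3046.888 kPa
Convert: 3046.888 kPa * 0.001 = 3.0469 MPa
dP = 3.0469 MPa


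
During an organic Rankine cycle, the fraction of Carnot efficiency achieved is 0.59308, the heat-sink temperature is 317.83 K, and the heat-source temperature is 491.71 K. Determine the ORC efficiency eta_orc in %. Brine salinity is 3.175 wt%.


eta_orc = (1 - Tc/Th) * f * 100
eta_orc = (1 - 317.83/491.71) * 0.59308 * 100
eta_orc = 20.973 %


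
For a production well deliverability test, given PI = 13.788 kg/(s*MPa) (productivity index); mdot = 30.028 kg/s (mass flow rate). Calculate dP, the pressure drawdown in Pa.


dP = mdot * 1000 / PI
dP = 30.028 * 1000 / 13.788
dP = 2177.836 kPa
Convert: 2177.836 kPa * 1000.0 = 2.1778e+06 Pa
dP = 2.1778e+06 Pa


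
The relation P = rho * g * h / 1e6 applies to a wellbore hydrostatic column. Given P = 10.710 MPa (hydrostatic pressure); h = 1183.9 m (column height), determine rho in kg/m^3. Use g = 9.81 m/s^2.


rho = P * 1e6 / (g * h)
rho = 10.710 * 1e6 / (9.81 * 1183.9)
rho = 922.16 kg/m^3


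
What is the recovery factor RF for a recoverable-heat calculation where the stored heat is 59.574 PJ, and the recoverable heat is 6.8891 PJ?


RF = Q_rec / Q_s
RF = 6.8891 / 59.574
RF = 0.11564


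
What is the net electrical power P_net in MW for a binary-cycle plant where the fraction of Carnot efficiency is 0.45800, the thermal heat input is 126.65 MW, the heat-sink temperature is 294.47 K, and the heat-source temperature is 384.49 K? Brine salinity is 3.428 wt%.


Step 1: eta = (1 - Tc/Th)*f = (1 - 294.47/384.49)*0.458 = 0.1072308
Step 2: P_net = eta * Q_in = 0.1072308 * 126.65 = 13.581 MW
P_net = 13.581 MW


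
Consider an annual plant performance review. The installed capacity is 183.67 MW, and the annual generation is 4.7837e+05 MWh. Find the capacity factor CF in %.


CF = E_a / (cap * 8760) * 100
CF = 4.7837e+05 / (183.67 * 8760) * 100
CF = 29.732 %


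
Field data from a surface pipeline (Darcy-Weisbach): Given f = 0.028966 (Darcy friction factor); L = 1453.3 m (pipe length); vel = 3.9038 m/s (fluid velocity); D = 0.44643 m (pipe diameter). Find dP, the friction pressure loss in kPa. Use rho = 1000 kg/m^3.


dP = f * (L/D) * (rho*vel^2/2) / 1000
dP = 0.028966 * (1453.3/0.44643) * (1000*3.9038^2/2) / 1000
dP = 718.51 kPa


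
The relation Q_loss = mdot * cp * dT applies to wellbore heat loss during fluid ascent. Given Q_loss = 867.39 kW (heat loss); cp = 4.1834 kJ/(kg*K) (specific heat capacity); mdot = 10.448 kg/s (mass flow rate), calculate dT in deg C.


dT = Q_loss / (mdot * cp)
dT = 867.39 / (10.448 * 4.1834)
dT = 19.84503 K
Convert (temperature difference, 1 K = 1 deg C): 19.84503 K = 19.84503 deg C
dT = 19.845 deg C


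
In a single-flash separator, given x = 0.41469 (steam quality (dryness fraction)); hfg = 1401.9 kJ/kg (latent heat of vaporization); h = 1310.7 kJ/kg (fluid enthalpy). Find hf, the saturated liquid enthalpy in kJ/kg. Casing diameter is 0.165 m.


hf = h - x * hfg
hf = 1310.7 - 0.41469 * 1401.9
hf = 729.35 kJ/kg


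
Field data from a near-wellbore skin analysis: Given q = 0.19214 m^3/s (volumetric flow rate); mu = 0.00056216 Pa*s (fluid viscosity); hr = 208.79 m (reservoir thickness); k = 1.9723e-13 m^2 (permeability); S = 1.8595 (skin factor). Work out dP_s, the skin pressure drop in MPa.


dP_s = S * q * mu / (2*pi*k*hr) / 1000
dP_s = 1.8595 * 0.19214 * 0.00056216 / (2*pi*1.9723e-13*208.79) / 1000
dP_s = 776.2674 kPa
Convert: 776.2674 kPa * 0.001 = 0.77627 MPa
dP_s = 0.77627 MPa


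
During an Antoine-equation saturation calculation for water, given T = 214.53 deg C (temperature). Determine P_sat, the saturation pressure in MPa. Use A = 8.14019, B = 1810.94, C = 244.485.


P_sat = 10^(A - B/(C + T)) / 760 * 0.101325
P_sat = 10^(8.14019 - 1810.94/(244.485 + 214.53)) / 760 * 0.101325
P_sat = 2.0884 MPa


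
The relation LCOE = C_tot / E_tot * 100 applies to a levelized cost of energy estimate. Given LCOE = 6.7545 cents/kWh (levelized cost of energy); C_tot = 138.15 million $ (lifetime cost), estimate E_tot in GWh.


E_tot = C_tot / LCOE * 100
E_tot = 138.15 / 6.7545 * 100
E_tot = 2045.3 GWh


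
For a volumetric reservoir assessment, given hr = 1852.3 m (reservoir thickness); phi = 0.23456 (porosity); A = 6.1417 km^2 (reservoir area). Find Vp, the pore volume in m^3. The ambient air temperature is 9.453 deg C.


Vp = A * 1e6 * hr * phi
Vp = 6.1417 * 1e6 * 1852.3 * 0.23456
Vp = 2.6684e+09 m^3


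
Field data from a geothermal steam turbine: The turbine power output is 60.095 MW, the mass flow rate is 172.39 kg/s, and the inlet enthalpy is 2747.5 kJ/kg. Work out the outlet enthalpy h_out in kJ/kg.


h_out = h_in - P * 1000 / mdot
h_out = 2747.5 - 60.095 * 1000 / 172.39
h_out = 2398.9 kJ/kg


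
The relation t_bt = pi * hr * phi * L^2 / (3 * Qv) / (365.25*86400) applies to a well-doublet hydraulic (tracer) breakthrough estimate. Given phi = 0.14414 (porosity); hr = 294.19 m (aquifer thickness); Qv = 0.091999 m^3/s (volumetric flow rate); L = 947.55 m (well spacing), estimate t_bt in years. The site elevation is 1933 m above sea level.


t_bt = pi * hr * phi * L^2 / (3 * Qv) / (365.25*86400)
t_bt = pi * 294.19 * 0.14414 * 947.55^2 / (3 * 0.091999) / (365.25*86400)
t_bt = 13.733 years


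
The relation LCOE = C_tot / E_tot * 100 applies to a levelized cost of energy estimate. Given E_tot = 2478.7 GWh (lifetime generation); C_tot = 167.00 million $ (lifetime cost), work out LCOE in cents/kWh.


LCOE = C_tot / E_tot * 100
LCOE = 167.00 / 2478.7 * 100
LCOE = 6.7374 cents/kWh


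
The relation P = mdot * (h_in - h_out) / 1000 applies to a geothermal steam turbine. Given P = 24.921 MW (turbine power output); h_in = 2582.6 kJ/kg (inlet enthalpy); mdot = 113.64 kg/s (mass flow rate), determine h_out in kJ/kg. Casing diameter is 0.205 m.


h_out = h_in - P * 1000 / mdot
h_out = 2582.6 - 24.921 * 1000 / 113.64
h_out = 2363.3 kJ/kg


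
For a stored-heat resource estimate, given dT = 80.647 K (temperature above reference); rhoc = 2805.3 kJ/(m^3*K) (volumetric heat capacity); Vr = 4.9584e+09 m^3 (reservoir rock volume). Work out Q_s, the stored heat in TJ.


Q_s = Vr * rhoc * dT / 1e12
Q_s = 4.9584e+09 * 2805.3 * 80.647 / 1e12
Q_s = 1121.784 PJ
Convert: 1121.784 PJ * 1000.0 = 1.1218e+06 TJ
Q_s = 1.1218e+06 TJ


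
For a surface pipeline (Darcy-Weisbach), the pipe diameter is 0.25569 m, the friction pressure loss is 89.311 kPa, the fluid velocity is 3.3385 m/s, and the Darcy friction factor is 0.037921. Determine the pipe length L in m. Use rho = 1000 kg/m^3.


L = dP*1000*D / (f*rho*vel^2/2)
L = 89.311*1000*0.25569 / (0.037921*1000*3.3385^2/2)
L = 108.06 m


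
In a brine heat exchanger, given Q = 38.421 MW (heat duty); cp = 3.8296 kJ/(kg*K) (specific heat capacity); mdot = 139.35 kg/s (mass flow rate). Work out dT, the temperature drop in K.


dT = Q * 1000 / (mdot * cp)
dT = 38.421 * 1000 / (139.35 * 3.8296)
dT = 71.996 K


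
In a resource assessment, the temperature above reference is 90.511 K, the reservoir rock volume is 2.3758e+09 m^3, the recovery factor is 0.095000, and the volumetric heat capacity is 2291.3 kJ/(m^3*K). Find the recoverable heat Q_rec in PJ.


Step 1: Q_s = Vr*rhoc*dT/1e12 = 2.3758e+09*2291.3*90.511/1e12 = 492.7121 PJ
Step 2: Q_rec = Q_s * RF = 492.7121 * 0.095 = 46.808 PJ
Q_rec = 46.808 PJ


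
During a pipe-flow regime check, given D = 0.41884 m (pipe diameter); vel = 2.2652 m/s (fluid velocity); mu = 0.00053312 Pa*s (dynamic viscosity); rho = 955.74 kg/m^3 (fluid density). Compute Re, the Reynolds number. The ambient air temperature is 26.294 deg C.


Re = rho * vel * D / mu
Re = 955.74 * 2.2652 * 0.41884 / 0.00053312
Re = 1.7009e+06


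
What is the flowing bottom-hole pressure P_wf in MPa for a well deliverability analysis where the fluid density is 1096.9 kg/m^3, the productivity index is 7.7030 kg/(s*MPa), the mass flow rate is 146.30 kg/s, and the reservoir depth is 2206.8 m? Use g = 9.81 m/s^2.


Step 1: P_i = rho*g*h/1e6 = 1096.9*9.81*2206.8/1e6 = 23.74647 MPa
Step 2: P_wf = P_i - mdot/PI = 23.74647 - 146.3/7.703 = 4.7539 MPa
P_wf = 4.7539 MPa


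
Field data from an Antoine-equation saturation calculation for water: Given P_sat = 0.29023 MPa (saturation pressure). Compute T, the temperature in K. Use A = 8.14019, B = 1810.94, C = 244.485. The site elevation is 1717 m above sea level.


T = B / (A - log10(P_sat * 760 / 0.101325)) - C
T = 1810.94 / (8.14019 - log10(0.29023 * 760 / 0.101325)) - 244.485
T = 132.6095 deg C
Convert to K: 132.6095 + 273.15 = 405.76 K
T = 405.76 K


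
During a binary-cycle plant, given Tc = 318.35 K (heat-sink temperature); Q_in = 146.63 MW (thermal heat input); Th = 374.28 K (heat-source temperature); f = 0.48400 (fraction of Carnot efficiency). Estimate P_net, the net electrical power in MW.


Step 1: eta = (1 - Tc/Th)*f = (1 - 318.35/374.28)*0.484 = 0.07232585
Step 2: P_net = eta * Q_in = 0.07232585 * 146.63 = 10.605 MW
P_net = 10.605 MW


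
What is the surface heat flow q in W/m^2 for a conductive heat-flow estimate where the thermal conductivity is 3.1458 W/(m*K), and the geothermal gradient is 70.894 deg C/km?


q = k * grad / 1000
q = 3.1458 * 70.894 / 1000
q = 0.22302 W/m^2


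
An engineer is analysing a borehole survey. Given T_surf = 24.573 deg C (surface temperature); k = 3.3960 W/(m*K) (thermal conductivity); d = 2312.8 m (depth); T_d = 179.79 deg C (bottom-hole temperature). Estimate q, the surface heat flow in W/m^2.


Step 1: grad = (T_d - T_surf)/d * 1000 = (179.79 - 24.573)/2312.8 * 1000 = 67.11216 deg C/km
Step 2: q = k * grad / 1000 = 3.396 * 67.11216 / 1000 = 0.22791 W/m^2
q = 0.22791 W/m^2


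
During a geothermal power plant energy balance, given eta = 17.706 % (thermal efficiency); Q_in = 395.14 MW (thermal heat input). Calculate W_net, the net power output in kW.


W_net = eta / 100 * Q_in
W_net = 17.706 / 100 * 395.14
W_net = 69.96349 MW
Convert: 69.96349 MW * 1000.0 = 69963 kW
W_net = 69963 kW


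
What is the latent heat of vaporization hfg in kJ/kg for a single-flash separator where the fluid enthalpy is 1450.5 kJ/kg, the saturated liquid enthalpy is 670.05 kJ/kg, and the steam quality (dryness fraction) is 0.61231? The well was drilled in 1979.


hfg = (h - hf) / x
hfg = (1450.5 - 670.05) / 0.61231
hfg = 1274.6 kJ/kg


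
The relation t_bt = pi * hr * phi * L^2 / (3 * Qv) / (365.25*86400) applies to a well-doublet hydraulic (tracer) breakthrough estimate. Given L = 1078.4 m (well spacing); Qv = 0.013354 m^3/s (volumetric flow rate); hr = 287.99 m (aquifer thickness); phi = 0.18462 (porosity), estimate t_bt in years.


t_bt = pi * hr * phi * L^2 / (3 * Qv) / (365.25*86400)
t_bt = pi * 287.99 * 0.18462 * 1078.4^2 / (3 * 0.013354) / (365.25*86400)
t_bt = 153.65 years


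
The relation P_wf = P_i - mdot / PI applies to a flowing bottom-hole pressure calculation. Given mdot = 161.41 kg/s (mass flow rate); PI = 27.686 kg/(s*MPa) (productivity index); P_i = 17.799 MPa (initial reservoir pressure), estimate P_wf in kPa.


P_wf = P_i - mdot / PI
P_wf = 17.799 - 161.41 / 27.686
P_wf = 11.96898 MPa
Convert: 11.96898 MPa * 1000.0 = 11969 kPa
P_wf = 11969 kPa


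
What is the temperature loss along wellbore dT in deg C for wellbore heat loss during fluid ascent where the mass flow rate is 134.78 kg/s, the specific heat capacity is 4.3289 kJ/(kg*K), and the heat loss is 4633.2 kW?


dT = Q_loss / (mdot * cp)
dT = 4633.2 / (134.78 * 4.3289)
dT = 7.941052 K
Convert (temperature difference, 1 K = 1 deg C): 7.941052 K = 7.941052 deg C
dT = 7.9411 deg C


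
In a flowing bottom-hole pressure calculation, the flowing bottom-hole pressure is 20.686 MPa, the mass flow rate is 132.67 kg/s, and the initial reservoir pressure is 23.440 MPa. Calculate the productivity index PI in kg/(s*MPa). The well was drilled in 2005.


PI = mdot / (P_i - P_wf)
PI = 132.67 / (23.440 - 20.686)
PI = 48.174 kg/(s*MPa)


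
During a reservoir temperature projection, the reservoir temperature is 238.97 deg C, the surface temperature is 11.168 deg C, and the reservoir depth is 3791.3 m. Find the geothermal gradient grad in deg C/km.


grad = (T_res - T_surf) / d * 1000
grad = (238.97 - 11.168) / 3791.3 * 1000
grad = 60.085 deg C/km


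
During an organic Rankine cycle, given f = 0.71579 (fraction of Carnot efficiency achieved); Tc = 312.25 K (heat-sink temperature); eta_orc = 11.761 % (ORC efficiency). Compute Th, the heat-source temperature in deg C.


Th = Tc / (1 - (eta_orc/100)/f)
Th = 312.25 / (1 - (11.761/100)/0.71579)
Th = 373.6424 K
Convert to deg C: 373.6424 - 273.15 = 100.49 deg C
Th = 100.49 deg C


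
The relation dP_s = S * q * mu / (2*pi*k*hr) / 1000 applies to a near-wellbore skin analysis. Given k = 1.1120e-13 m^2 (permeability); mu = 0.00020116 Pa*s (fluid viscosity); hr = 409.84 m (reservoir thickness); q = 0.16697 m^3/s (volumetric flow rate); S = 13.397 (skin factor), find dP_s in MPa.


dP_s = S * q * mu / (2*pi*k*hr) / 1000
dP_s = 13.397 * 0.16697 * 0.00020116 / (2*pi*1.1120e-13*409.84) / 1000
dP_s = 1571.407 kPa
Convert: 1571.407 kPa * 0.001 = 1.5714 MPa
dP_s = 1.5714 MPa


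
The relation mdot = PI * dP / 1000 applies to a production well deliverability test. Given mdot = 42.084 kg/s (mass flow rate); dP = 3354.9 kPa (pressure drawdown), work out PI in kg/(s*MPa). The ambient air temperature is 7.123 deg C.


PI = mdot * 1000 / dP
PI = 42.084 * 1000 / 3354.9
PI = 12.544 kg/(s*MPa)


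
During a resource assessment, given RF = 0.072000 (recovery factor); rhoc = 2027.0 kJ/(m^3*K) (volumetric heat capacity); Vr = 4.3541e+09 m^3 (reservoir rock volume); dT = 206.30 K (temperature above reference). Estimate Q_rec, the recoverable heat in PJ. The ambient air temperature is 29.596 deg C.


Step 1: Q_s = Vr*rhoc*dT/1e12 = 4.3541e+09*2027.0*206.3/1e12 = 1820.754 PJ
Step 2: Q_rec = Q_s * RF = 1820.754 * 0.072 = 131.09 PJ
Q_rec = 131.09 PJ


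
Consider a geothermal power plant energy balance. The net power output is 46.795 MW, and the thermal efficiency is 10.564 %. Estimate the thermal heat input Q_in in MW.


Q_in = W_net / (eta / 100)
Q_in = 46.795 / (10.564 / 100)
Q_in = 442.97 MW


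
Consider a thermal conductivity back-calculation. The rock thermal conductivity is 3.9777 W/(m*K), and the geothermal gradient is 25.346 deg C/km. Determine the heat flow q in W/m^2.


q = k * grad / 1000
q = 3.9777 * 25.346 / 1000
q = 0.10082 W/m^2


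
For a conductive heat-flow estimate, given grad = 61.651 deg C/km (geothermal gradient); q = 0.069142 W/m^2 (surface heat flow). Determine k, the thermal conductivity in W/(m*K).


k = q * 1000 / grad
k = 0.069142 * 1000 / 61.651
k = 1.1215 W/(m*K)


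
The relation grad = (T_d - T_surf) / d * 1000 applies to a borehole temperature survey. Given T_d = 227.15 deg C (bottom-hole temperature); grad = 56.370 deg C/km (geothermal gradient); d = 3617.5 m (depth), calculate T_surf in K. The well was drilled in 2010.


T_surf = T_d - grad * d / 1000
T_surf = 227.15 - 56.370 * 3617.5 / 1000
T_surf = 23.23153 deg C
Convert to K: 23.23153 + 273.15 = 296.38 K
T_surf = 296.38 K


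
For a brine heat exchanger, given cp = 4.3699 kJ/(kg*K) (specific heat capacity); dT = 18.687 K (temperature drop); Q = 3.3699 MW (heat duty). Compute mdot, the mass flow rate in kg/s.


mdot = Q * 1000 / (cp * dT)
mdot = 3.3699 * 1000 / (4.3699 * 18.687)
mdot = 41.267 kg/s


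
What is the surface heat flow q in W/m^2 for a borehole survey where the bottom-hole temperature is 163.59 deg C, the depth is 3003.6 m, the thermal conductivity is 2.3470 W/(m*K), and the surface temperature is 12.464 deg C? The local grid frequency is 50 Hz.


Step 1: grad = (T_d - T_surf)/d * 1000 = (163.59 - 12.464)/3003.6 * 1000 = 50.31496 deg C/km
Step 2: q = k * grad / 1000 = 2.347 * 50.31496 / 1000 = 0.11809 W/m^2
q = 0.11809 W/m^2


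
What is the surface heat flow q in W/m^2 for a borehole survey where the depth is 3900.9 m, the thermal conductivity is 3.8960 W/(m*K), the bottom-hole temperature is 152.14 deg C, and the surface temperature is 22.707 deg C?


Step 1: grad = (T_d - T_surf)/d * 1000 = (152.14 - 22.707)/3900.9 * 1000 = 33.18029 deg C/km
Step 2: q = k * grad / 1000 = 3.896 * 33.18029 / 1000 = 0.12927 W/m^2
q = 0.12927 W/m^2


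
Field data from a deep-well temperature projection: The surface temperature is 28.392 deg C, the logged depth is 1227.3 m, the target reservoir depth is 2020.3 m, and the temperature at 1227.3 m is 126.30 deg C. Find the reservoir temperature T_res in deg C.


Step 1: grad = (T_d1 - T_surf)/d1 * 1000 = (126.3 - 28.392)/1227.3 * 1000 = 79.77512 deg C/km
Step 2: T_res = T_surf + grad*d2/1000 = 28.392 + 79.77512*2020.3/1000 = 189.56 deg C
T_res = 189.56 deg C


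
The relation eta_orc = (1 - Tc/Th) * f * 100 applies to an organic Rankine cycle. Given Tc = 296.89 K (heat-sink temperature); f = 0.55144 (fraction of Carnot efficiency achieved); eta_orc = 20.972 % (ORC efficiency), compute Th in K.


Th = Tc / (1 - (eta_orc/100)/f)
Th = 296.89 / (1 - (20.972/100)/0.55144)
Th = 479.10 K


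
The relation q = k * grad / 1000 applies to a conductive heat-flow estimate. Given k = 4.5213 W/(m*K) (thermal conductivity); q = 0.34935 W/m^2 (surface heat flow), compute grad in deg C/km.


grad = q * 1000 / k
grad = 0.34935 * 1000 / 4.5213
grad = 77.268 deg C/km


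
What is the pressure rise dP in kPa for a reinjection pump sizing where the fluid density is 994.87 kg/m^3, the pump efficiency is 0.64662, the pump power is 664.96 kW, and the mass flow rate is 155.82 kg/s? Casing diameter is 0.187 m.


dP = P_pump * rho * eta / mdot
dP = 664.96 * 994.87 * 0.64662 / 155.82
dP = 2745.3 kPa


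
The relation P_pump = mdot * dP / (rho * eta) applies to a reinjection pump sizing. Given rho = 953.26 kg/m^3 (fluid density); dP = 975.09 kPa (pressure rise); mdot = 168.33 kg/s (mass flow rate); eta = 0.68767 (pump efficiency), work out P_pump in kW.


P_pump = mdot * dP / (rho * eta)
P_pump = 168.33 * 975.09 / (953.26 * 0.68767)
P_pump = 250.39 kW


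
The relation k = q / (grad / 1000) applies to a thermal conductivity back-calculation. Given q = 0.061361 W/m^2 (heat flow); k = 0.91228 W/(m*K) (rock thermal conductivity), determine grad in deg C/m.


grad = q / k * 1000
grad = 0.061361 / 0.91228 * 1000
grad = 67.26115 deg C/km
Convert: 67.26115 deg C/km * 0.001 = 0.067261 deg C/m
grad = 0.067261 deg C/m


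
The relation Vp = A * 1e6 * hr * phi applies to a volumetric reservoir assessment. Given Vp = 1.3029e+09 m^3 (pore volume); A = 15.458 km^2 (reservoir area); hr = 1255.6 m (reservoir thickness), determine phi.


phi = Vp / (A * 1e6 * hr)
phi = 1.3029e+09 / (15.458 * 1e6 * 1255.6)
phi = 0.067128


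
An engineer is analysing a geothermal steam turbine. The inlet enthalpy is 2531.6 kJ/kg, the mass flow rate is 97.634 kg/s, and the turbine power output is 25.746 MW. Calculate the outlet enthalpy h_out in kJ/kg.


h_out = h_in - P * 1000 / mdot
h_out = 2531.6 - 25.746 * 1000 / 97.634
h_out = 2267.9 kJ/kg


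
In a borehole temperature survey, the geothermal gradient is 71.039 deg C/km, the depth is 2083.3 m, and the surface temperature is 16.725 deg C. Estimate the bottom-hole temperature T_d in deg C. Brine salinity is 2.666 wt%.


T_d = T_surf + grad * d / 1000
T_d = 16.725 + 71.039 * 2083.3 / 1000
T_d = 164.72 deg C


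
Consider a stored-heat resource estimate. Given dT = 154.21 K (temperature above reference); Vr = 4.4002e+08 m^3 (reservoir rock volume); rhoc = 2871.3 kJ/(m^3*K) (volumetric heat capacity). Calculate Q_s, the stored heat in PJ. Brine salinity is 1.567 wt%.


Q_s = Vr * rhoc * dT / 1e12
Q_s = 4.4002e+08 * 2871.3 * 154.21 / 1e12
Q_s = 194.83 PJ


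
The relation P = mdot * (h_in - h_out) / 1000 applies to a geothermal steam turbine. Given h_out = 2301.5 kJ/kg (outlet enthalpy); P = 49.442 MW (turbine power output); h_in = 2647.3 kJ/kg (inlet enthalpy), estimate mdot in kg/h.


mdot = P * 1000 / (h_in - h_out)
mdot = 49.442 * 1000 / (2647.3 - 2301.5)
mdot = 142.9786 kg/s
Convert: 142.9786 kg/s * 3600.0 = 5.1472e+05 kg/h
mdot = 5.1472e+05 kg/h


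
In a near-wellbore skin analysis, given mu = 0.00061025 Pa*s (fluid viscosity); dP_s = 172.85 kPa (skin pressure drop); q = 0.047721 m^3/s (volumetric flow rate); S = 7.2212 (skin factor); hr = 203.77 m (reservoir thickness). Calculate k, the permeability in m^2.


k = S*q*mu / (2*pi*dP_s*1000*hr)
k = 7.2212*0.047721*0.00061025 / (2*pi*172.85*1000*203.77)
k = 9.5025e-13 m^2


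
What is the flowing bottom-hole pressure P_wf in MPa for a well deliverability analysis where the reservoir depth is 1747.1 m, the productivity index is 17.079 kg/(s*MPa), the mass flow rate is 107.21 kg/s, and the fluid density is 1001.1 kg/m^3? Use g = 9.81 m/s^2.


Step 1: P_i = rho*g*h/1e6 = 1001.1*9.81*1747.1/1e6 = 17.15790 MPa
Step 2: P_wf = P_i - mdot/PI = 17.15790 - 107.21/17.079 = 10.881 MPa
P_wf = 10.881 MPa


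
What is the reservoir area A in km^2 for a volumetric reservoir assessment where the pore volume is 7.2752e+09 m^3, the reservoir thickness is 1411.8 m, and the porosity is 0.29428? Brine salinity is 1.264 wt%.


A = Vp / (1e6 * hr * phi)
A = 7.2752e+09 / (1e6 * 1411.8 * 0.29428)
A = 17.511 km^2


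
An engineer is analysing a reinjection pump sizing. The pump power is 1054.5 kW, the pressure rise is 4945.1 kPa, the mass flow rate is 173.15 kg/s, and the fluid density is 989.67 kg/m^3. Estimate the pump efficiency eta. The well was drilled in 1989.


eta = mdot * dP / (rho * P_pump)
eta = 173.15 * 4945.1 / (989.67 * 1054.5)
eta = 0.82047


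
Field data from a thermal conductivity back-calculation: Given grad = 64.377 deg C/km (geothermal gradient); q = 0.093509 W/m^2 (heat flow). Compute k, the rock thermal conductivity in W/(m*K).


k = q / (grad / 1000)
k = 0.093509 / (64.377 / 1000)
k = 1.4525 W/(m*K)


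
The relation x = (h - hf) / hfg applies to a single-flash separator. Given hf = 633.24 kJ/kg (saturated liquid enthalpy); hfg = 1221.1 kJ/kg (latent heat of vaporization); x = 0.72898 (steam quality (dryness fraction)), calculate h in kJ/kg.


h = hf + x * hfg
h = 633.24 + 0.72898 * 1221.1
h = 1523.4 kJ/kg


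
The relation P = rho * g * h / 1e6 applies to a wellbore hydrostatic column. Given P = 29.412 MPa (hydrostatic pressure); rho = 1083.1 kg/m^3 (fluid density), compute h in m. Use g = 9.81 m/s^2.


h = P * 1e6 / (g * rho)
h = 29.412 * 1e6 / (9.81 * 1083.1)
h = 2768.1 m


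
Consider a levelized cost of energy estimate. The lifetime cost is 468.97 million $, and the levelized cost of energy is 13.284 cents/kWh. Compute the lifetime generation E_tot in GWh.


E_tot = C_tot / LCOE * 100
E_tot = 468.97 / 13.284 * 100
E_tot = 3530.3 GWh


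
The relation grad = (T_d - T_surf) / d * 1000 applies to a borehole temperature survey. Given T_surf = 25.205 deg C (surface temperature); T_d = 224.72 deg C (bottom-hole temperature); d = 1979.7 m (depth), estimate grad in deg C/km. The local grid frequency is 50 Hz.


grad = (T_d - T_surf) / d * 1000
grad = (224.72 - 25.205) / 1979.7 * 1000
grad = 100.78 deg C/km


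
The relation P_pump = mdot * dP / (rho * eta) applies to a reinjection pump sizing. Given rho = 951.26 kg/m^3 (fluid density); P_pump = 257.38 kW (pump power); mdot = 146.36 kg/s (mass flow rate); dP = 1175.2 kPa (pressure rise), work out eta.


eta = mdot * dP / (rho * P_pump)
eta = 146.36 * 1175.2 / (951.26 * 257.38)
eta = 0.70252


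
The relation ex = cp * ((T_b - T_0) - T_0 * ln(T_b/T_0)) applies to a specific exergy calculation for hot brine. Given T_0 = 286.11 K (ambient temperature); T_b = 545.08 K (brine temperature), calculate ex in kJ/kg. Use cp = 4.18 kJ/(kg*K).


ex = cp * ((T_b - T_0) - T_0 * ln(T_b/T_0))
ex = 4.18 * ((545.08 - 286.11) - 286.11 * ln(545.08/286.11))
ex = 311.64 kJ/kg


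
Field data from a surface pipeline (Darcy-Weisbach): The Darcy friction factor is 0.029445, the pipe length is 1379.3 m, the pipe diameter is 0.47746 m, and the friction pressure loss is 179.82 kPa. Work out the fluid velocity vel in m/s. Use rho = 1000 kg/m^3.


vel = sqrt(dP*1000*2*D / (f*L*rho))
vel = sqrt(179.82*1000*2*0.47746 / (0.029445*1379.3*1000))
vel = 2.0562 m/s


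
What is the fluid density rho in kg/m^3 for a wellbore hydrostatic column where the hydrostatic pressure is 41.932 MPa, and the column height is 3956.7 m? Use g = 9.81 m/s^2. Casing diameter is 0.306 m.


rho = P * 1e6 / (g * h)
rho = 41.932 * 1e6 / (9.81 * 3956.7)
rho = 1080.3 kg/m^3


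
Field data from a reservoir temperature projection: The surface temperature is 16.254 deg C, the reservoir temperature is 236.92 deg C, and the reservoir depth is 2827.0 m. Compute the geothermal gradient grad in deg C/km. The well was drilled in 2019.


grad = (T_res - T_surf) / d * 1000
grad = (236.92 - 16.254) / 2827.0 * 1000
grad = 78.057 deg C/km


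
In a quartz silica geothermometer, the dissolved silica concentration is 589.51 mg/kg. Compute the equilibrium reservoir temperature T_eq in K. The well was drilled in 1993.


T_eq = 1309 / (5.19 - log10(SiO2)) - 273.15
T_eq = 1309 / (5.19 - log10(589.51)) - 273.15
T_eq = 267.8689 deg C
Convert to K: 267.8689 + 273.15 = 541.02 K
T_eq = 541.02 K


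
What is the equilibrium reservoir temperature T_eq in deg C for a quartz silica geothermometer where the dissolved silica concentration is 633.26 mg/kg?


T_eq = 1309 / (5.19 - log10(SiO2)) - 273.15
T_eq = 1309 / (5.19 - log10(633.26)) - 273.15
T_eq = 274.91 deg C


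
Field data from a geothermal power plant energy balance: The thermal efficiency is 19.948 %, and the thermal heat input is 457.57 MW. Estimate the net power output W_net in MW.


W_net = eta / 100 * Q_in
W_net = 19.948 / 100 * 457.57
W_net = 91.276 MW


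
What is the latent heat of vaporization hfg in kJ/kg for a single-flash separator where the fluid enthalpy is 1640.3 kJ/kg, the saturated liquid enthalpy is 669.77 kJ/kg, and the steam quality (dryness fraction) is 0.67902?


hfg = (h - hf) / x
hfg = (1640.3 - 669.77) / 0.67902
hfg = 1429.3 kJ/kg


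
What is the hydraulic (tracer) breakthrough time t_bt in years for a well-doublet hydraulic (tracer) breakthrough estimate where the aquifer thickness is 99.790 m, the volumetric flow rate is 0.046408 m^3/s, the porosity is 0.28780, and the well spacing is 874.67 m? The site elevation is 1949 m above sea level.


t_bt = pi * hr * phi * L^2 / (3 * Qv) / (365.25*86400)
t_bt = pi * 99.790 * 0.28780 * 874.67^2 / (3 * 0.046408) / (365.25*86400)
t_bt = 15.711 years


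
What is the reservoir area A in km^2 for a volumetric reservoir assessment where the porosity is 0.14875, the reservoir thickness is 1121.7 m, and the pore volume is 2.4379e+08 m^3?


A = Vp / (1e6 * hr * phi)
A = 2.4379e+08 / (1e6 * 1121.7 * 0.14875)
A = 1.4611 km^2


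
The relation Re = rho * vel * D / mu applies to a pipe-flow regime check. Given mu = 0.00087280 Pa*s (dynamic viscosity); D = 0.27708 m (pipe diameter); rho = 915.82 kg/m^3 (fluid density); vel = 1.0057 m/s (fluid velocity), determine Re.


Re = rho * vel * D / mu
Re = 915.82 * 1.0057 * 0.27708 / 0.00087280
Re = 2.9239e+05


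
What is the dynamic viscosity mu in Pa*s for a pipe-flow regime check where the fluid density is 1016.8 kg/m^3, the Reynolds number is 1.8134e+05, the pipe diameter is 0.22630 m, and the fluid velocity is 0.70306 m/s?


mu = rho * vel * D / Re
mu = 1016.8 * 0.70306 * 0.22630 / 1.8134e+05
mu = 0.00089211 Pa*s


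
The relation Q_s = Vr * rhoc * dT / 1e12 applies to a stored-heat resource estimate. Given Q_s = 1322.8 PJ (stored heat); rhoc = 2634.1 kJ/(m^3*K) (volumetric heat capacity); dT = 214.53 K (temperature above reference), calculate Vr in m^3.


Vr = Q_s * 1e12 / (rhoc * dT)
Vr = 1322.8 * 1e12 / (2634.1 * 214.53)
Vr = 2.3409e+09 m^3


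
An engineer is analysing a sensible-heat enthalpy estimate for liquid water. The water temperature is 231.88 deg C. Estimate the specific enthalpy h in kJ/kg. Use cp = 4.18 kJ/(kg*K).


h = cp * T
h = 4.18 * 231.88
h = 969.26 kJ/kg


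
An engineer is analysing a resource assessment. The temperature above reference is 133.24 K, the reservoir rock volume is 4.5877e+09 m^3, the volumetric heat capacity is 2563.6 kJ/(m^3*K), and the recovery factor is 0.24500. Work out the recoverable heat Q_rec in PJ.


Step 1: Q_s = Vr*rhoc*dT/1e12 = 4.5877e+09*2563.6*133.24/1e12 = 1567.039 PJ
Step 2: Q_rec = Q_s * RF = 1567.039 * 0.245 = 383.92 PJ
Q_rec = 383.92 PJ


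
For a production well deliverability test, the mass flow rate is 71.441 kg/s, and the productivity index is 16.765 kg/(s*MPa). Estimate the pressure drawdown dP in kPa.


dP = mdot * 1000 / PI
dP = 71.441 * 1000 / 16.765
dP = 4261.3 kPa


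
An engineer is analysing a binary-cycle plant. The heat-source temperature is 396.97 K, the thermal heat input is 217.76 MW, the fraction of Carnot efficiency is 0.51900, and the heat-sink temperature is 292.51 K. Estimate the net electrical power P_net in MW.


Step 1: eta = (1 - Tc/Th)*f = (1 - 292.51/396.97)*0.519 = 0.1365714
Step 2: P_net = eta * Q_in = 0.1365714 * 217.76 = 29.740 MW
P_net = 29.740 MW


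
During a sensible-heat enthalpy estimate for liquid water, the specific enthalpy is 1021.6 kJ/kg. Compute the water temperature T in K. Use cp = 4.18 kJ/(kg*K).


T = h / cp
T = 1021.6 / 4.18
T = 244.4019 deg C
Convert to K: 244.4019 + 273.15 = 517.55 K
T = 517.55 K


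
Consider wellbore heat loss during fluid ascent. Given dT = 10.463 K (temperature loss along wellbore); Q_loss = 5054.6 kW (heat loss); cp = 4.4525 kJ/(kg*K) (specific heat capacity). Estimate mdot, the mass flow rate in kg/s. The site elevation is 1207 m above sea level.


mdot = Q_loss / (cp * dT)
mdot = 5054.6 / (4.4525 * 10.463)
mdot = 108.50 kg/s


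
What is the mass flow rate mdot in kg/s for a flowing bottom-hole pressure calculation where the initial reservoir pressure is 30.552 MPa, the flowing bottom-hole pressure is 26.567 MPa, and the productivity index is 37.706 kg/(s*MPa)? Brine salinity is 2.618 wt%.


mdot = (P_i - P_wf) * PI
mdot = (30.552 - 26.567) * 37.706
mdot = 150.26 kg/s


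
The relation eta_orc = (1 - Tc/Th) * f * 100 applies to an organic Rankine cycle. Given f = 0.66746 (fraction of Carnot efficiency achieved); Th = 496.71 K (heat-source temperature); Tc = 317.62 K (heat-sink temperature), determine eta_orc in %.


eta_orc = (1 - Tc/Th) * f * 100
eta_orc = (1 - 317.62/496.71) * 0.66746 * 100
eta_orc = 24.065 %


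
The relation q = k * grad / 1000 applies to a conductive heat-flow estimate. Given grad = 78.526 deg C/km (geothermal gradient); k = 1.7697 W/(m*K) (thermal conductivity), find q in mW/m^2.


q = k * grad / 1000
q = 1.7697 * 78.526 / 1000
q = 0.1389675 W/m^2
Convert: 0.1389675 W/m^2 * 1000.0 = 138.97 mW/m^2
q = 138.97 mW/m^2


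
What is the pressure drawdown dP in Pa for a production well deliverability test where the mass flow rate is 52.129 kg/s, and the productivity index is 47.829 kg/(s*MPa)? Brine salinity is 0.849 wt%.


dP = mdot * 1000 / PI
dP = 52.129 * 1000 / 47.829
dP = 1089.904 kPa
Convert: 1089.904 kPa * 1000.0 = 1.0899e+06 Pa
dP = 1.0899e+06 Pa


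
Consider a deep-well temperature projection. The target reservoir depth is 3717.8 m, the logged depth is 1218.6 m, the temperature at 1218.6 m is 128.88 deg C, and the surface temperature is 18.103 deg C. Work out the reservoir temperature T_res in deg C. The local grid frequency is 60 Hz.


Step 1: grad = (T_d1 - T_surf)/d1 * 1000 = (128.88 - 18.103)/1218.6 * 1000 = 90.90514 deg C/km
Step 2: T_res = T_surf + grad*d2/1000 = 18.103 + 90.90514*3717.8/1000 = 356.07 deg C
T_res = 356.07 deg C


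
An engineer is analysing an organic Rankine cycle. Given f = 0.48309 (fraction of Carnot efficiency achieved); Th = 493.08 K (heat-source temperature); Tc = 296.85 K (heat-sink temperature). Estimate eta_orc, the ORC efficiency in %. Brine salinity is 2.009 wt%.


eta_orc = (1 - Tc/Th) * f * 100
eta_orc = (1 - 296.85/493.08) * 0.48309 * 100
eta_orc = 19.225 %


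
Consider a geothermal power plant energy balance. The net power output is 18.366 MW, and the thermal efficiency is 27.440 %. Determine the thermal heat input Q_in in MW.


Q_in = W_net / (eta / 100)
Q_in = 18.366 / (27.440 / 100)
Q_in = 66.931 MW
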